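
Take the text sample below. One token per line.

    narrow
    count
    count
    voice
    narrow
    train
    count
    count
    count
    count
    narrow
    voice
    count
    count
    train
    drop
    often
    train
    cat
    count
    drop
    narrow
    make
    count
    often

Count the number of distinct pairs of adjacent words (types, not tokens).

20

25 tokens → 24 bigram windows in total.
Repeated bigrams (each contributes count−1 duplicates):
  count count: 5
4 duplicate windows → 24 − 4 = 20 distinct.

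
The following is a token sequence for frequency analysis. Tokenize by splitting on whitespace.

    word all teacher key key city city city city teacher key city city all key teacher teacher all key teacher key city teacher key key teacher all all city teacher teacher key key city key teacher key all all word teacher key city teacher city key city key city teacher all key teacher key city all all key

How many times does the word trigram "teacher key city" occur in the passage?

Scanning the 56 overlapping trigram windows for "teacher key city":
  position 10–12: teacher key city
  position 20–22: teacher key city
  position 41–43: teacher key city
  position 53–55: teacher key city

4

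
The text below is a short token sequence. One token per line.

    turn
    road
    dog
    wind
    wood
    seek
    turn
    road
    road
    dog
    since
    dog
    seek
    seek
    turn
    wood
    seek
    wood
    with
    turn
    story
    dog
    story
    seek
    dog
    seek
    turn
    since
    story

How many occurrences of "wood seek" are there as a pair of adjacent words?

2

Scanning the 28 overlapping bigram windows for "wood seek":
  position 5–6: wood seek
  position 16–17: wood seek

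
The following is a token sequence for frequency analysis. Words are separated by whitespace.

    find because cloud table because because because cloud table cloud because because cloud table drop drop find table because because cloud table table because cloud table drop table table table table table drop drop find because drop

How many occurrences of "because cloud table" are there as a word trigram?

5

Scanning the 35 overlapping trigram windows for "because cloud table":
  position 2–4: because cloud table
  position 7–9: because cloud table
  position 12–14: because cloud table
  position 20–22: because cloud table
  position 24–26: because cloud table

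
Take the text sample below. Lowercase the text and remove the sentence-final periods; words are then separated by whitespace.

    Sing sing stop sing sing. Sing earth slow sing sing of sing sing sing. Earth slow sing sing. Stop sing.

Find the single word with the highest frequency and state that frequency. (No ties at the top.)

Unigram frequencies (highest first):
  sing: 13
  stop: 2
  earth: 2
  slow: 2
  of: 1

"sing", 13 times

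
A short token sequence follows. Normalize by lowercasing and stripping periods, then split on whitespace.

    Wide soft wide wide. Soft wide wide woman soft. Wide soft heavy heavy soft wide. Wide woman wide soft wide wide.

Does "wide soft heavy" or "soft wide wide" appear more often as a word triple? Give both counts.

"wide soft heavy": 1 occurrence
"soft wide wide": 4 occurrences

"soft wide wide" (4 vs 1)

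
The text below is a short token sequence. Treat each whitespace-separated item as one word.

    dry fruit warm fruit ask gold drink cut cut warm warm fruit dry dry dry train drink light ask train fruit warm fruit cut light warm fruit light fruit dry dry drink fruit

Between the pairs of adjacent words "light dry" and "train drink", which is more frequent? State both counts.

"train drink" (1 vs 0)

"light dry": 0 occurrences
"train drink": 1 occurrence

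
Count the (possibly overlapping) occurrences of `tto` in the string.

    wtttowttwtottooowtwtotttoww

Sliding a length-3 window over the 27 characters (25 positions):
  position 3–5: tto
  position 12–14: tto
  position 23–25: tto

3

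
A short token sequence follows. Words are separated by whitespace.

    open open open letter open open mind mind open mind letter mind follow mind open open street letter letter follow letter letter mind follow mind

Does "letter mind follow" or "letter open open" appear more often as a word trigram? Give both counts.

"letter mind follow": 2 occurrences
"letter open open": 1 occurrence

"letter mind follow" (2 vs 1)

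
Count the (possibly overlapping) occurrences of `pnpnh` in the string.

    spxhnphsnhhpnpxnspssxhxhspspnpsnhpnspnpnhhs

Sliding a length-5 window over the 43 characters (39 positions):
  position 37–41: pnpnh

1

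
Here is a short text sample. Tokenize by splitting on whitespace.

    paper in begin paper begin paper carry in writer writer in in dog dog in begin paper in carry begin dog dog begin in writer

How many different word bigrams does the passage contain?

18

25 tokens → 24 bigram windows in total.
Repeated bigrams (each contributes count−1 duplicates):
  begin paper: 3
  dog dog: 2
  in begin: 2
  in writer: 2
  paper in: 2
6 duplicate windows → 24 − 6 = 18 distinct.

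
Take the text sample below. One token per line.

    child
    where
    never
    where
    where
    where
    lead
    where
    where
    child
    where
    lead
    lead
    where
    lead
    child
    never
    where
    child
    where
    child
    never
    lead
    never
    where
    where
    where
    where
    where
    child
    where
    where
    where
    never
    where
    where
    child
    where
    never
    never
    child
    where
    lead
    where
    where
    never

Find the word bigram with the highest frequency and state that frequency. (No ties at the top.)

Bigram frequencies (highest first):
  where where: 11
  child where: 6
  where child: 5
  where never: 4
  never where: 4
  where lead: 4
  … (8 more, each ≤ 3)

"where where", 11 times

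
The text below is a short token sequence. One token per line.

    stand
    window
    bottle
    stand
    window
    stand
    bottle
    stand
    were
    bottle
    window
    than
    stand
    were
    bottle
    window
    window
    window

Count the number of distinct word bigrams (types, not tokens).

18 tokens → 17 bigram windows in total.
Repeated bigrams (each contributes count−1 duplicates):
  bottle stand: 2
  bottle window: 2
  stand were: 2
  stand window: 2
  were bottle: 2
  window window: 2
6 duplicate windows → 17 − 6 = 11 distinct.

11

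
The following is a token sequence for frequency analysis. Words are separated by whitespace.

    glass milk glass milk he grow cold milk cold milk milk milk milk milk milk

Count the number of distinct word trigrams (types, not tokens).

15 tokens → 13 trigram windows in total.
Repeated trigrams (each contributes count−1 duplicates):
  milk milk milk: 4
3 duplicate windows → 13 − 3 = 10 distinct.

10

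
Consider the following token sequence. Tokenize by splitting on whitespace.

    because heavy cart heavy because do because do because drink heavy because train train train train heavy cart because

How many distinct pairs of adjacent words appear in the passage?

19 tokens → 18 bigram windows in total.
Repeated bigrams (each contributes count−1 duplicates):
  train train: 3
  because do: 2
  do because: 2
  heavy because: 2
  heavy cart: 2
6 duplicate windows → 18 − 6 = 12 distinct.

12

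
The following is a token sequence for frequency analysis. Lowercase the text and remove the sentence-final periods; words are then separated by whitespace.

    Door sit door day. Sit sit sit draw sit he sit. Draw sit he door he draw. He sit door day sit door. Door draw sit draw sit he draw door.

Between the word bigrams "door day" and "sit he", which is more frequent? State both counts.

"sit he" (3 vs 2)

"door day": 2 occurrences
"sit he": 3 occurrences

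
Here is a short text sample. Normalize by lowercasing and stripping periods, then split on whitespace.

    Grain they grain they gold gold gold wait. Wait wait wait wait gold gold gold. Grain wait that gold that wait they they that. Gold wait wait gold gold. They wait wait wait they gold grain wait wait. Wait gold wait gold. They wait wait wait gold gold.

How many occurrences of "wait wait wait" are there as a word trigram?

Scanning the 46 overlapping trigram windows for "wait wait wait":
  position 8–10: wait wait wait
  position 9–11: wait wait wait
  position 10–12: wait wait wait
  position 31–33: wait wait wait
  position 37–39: wait wait wait
  position 44–46: wait wait wait

6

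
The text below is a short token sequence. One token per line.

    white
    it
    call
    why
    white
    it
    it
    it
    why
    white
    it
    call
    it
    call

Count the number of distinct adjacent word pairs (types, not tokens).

14 tokens → 13 bigram windows in total.
Repeated bigrams (each contributes count−1 duplicates):
  it call: 3
  white it: 3
  it it: 2
  why white: 2
6 duplicate windows → 13 − 6 = 7 distinct.

7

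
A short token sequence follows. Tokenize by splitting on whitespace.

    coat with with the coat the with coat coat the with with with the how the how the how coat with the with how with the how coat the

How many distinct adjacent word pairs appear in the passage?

13

29 tokens → 28 bigram windows in total.
Repeated bigrams (each contributes count−1 duplicates):
  the how: 4
  with the: 4
  coat the: 3
  the with: 3
  with with: 3
  coat with: 2
  how coat: 2
  how the: 2
15 duplicate windows → 28 − 15 = 13 distinct.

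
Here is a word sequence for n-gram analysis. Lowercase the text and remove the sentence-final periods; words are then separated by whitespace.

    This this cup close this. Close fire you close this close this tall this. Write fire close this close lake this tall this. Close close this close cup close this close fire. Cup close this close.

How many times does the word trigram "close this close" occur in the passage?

6

Scanning the 34 overlapping trigram windows for "close this close":
  position 4–6: close this close
  position 9–11: close this close
  position 17–19: close this close
  position 25–27: close this close
  position 29–31: close this close
  position 34–36: close this close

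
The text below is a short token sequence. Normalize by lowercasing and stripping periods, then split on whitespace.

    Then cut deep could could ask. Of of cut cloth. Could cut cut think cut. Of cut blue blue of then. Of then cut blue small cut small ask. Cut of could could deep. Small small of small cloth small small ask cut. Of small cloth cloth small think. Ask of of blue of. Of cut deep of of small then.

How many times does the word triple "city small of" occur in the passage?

Scanning the 59 overlapping trigram windows for "city small of":
  (none found)

0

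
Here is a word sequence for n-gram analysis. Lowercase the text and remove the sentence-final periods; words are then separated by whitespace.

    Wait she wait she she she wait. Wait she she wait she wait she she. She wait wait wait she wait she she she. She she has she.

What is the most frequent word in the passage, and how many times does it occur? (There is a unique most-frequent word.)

"she", 17 times

Unigram frequencies (highest first):
  she: 17
  wait: 10
  has: 1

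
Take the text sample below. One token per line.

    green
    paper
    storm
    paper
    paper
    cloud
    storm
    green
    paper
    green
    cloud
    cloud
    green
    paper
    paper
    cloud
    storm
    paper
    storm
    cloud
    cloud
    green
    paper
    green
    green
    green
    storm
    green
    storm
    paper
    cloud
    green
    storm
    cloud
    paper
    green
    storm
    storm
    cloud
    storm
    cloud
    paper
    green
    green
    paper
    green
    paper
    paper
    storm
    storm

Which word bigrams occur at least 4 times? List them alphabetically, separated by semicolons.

Bigram counts meeting the condition (at least 4 times):
  green paper: 6
  green storm: 4
  paper green: 5
  storm cloud: 4

green paper; green storm; paper green; storm cloud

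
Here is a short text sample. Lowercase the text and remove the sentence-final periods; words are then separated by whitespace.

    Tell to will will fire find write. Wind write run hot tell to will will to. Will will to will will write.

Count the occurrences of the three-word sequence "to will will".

4

Scanning the 20 overlapping trigram windows for "to will will":
  position 2–4: to will will
  position 13–15: to will will
  position 16–18: to will will
  position 19–21: to will will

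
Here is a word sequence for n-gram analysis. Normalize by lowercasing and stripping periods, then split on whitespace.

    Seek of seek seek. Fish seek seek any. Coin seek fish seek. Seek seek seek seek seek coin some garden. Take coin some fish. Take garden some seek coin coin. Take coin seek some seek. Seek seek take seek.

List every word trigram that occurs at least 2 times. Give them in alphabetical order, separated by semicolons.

fish seek seek; seek fish seek; seek seek seek

Trigram counts meeting the condition (at least 2 times):
  fish seek seek: 2
  seek fish seek: 2
  seek seek seek: 5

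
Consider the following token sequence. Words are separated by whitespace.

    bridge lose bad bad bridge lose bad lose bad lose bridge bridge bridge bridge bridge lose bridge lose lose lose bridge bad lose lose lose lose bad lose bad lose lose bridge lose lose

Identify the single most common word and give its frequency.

"lose", 17 times

Unigram frequencies (highest first):
  lose: 17
  bridge: 10
  bad: 7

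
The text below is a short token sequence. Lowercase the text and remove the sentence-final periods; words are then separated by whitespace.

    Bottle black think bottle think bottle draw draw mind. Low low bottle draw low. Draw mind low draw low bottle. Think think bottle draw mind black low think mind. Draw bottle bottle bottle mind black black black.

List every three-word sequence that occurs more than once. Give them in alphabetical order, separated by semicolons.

draw mind low; think bottle draw

Trigram counts meeting the condition (more than once):
  draw mind low: 2
  think bottle draw: 2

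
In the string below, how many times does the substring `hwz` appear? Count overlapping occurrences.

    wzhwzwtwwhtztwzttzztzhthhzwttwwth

1

Sliding a length-3 window over the 33 characters (31 positions):
  position 3–5: hwz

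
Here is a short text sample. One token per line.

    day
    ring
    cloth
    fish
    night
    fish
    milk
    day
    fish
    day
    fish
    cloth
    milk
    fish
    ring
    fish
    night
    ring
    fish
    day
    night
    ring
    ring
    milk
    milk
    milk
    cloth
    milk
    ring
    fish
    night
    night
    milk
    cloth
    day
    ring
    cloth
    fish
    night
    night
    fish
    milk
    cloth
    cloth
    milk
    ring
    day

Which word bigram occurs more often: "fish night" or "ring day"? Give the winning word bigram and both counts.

"fish night": 4 occurrences
"ring day": 1 occurrence

"fish night" (4 vs 1)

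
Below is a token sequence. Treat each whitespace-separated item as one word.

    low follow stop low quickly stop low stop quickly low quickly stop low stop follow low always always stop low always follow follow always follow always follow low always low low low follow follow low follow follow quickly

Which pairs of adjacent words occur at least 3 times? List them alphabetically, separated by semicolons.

Bigram counts meeting the condition (at least 3 times):
  always follow: 3
  follow follow: 3
  follow low: 3
  low always: 3
  low follow: 3
  stop low: 4

always follow; follow follow; follow low; low always; low follow; stop low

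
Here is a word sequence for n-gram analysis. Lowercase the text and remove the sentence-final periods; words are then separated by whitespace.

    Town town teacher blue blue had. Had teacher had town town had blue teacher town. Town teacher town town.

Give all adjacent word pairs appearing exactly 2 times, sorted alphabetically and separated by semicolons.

teacher town; town teacher

Bigram counts meeting the condition (exactly 2 times):
  teacher town: 2
  town teacher: 2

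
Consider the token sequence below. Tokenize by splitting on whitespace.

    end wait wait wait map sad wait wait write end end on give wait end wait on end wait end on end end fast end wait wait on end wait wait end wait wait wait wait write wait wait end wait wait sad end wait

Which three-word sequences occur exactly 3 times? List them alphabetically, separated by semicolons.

Trigram counts meeting the condition (exactly 3 times):
  wait end wait: 3
  wait wait wait: 3

wait end wait; wait wait wait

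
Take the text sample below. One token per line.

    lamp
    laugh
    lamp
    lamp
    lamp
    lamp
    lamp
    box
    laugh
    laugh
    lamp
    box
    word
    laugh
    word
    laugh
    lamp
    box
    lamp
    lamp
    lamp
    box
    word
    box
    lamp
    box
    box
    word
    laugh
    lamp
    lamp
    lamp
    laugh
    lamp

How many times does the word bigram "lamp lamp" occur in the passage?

Scanning the 33 overlapping bigram windows for "lamp lamp":
  position 3–4: lamp lamp
  position 4–5: lamp lamp
  position 5–6: lamp lamp
  position 6–7: lamp lamp
  position 19–20: lamp lamp
  position 20–21: lamp lamp
  position 30–31: lamp lamp
  position 31–32: lamp lamp

8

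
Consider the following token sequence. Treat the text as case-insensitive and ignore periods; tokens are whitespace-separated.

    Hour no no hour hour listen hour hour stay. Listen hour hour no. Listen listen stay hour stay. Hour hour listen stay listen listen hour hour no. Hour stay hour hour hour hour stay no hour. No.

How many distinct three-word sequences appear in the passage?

27

37 tokens → 35 trigram windows in total.
Repeated trigrams (each contributes count−1 duplicates):
  listen hour hour: 3
  hour hour hour: 2
  hour hour listen: 2
  hour hour no: 2
  hour hour stay: 2
  hour stay hour: 2
  stay hour hour: 2
8 duplicate windows → 35 − 8 = 27 distinct.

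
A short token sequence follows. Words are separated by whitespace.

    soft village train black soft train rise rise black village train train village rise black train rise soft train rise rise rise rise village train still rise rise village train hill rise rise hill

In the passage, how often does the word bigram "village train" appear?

Scanning the 33 overlapping bigram windows for "village train":
  position 2–3: village train
  position 10–11: village train
  position 24–25: village train
  position 29–30: village train

4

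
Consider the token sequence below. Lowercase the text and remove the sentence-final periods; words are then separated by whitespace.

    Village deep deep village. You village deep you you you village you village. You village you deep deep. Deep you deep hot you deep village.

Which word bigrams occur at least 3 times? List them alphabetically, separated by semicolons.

deep deep; village you; you deep; you village

Bigram counts meeting the condition (at least 3 times):
  deep deep: 3
  village you: 4
  you deep: 3
  you village: 4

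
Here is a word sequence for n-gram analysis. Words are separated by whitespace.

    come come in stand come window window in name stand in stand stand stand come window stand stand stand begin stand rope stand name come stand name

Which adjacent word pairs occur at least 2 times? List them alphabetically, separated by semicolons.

Bigram counts meeting the condition (at least 2 times):
  come window: 2
  in stand: 2
  stand come: 2
  stand name: 2
  stand stand: 4

come window; in stand; stand come; stand name; stand stand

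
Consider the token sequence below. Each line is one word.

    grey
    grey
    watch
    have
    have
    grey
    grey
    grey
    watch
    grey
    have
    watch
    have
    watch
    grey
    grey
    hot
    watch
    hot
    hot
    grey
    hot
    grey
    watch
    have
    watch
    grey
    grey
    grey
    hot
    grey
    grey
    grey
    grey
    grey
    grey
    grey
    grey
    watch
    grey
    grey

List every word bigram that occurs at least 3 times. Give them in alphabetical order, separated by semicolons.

grey grey; grey hot; grey watch; have watch; hot grey; watch grey; watch have

Bigram counts meeting the condition (at least 3 times):
  grey grey: 14
  grey hot: 3
  grey watch: 4
  have watch: 3
  hot grey: 3
  watch grey: 4
  watch have: 3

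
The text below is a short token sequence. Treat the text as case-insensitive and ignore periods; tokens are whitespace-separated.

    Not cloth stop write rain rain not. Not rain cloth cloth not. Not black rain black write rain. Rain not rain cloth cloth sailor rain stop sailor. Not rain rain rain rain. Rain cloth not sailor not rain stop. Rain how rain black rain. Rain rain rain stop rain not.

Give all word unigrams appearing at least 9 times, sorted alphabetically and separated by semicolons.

not; rain

Unigram counts meeting the condition (at least 9 times):
  not: 10
  rain: 21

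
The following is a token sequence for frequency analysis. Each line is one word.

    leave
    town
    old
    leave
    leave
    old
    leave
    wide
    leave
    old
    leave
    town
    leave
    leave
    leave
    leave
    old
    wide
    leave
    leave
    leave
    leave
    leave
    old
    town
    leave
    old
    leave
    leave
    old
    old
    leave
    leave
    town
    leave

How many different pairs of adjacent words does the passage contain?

35 tokens → 34 bigram windows in total.
Repeated bigrams (each contributes count−1 duplicates):
  leave leave: 10
  leave old: 6
  old leave: 5
  leave town: 3
  town leave: 3
  wide leave: 2
23 duplicate windows → 34 − 23 = 11 distinct.

11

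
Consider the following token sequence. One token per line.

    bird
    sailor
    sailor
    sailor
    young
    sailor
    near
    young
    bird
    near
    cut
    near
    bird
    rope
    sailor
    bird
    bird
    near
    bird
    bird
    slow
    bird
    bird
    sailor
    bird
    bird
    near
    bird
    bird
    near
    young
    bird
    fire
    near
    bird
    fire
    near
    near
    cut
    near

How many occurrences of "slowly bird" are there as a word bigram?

0

Scanning the 39 overlapping bigram windows for "slowly bird":
  (none found)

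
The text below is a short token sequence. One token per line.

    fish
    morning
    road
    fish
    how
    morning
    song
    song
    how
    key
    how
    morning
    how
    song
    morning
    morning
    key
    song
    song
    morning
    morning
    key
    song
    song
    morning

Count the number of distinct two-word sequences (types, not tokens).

16

25 tokens → 24 bigram windows in total.
Repeated bigrams (each contributes count−1 duplicates):
  song morning: 3
  song song: 3
  how morning: 2
  key song: 2
  morning key: 2
  morning morning: 2
8 duplicate windows → 24 − 8 = 16 distinct.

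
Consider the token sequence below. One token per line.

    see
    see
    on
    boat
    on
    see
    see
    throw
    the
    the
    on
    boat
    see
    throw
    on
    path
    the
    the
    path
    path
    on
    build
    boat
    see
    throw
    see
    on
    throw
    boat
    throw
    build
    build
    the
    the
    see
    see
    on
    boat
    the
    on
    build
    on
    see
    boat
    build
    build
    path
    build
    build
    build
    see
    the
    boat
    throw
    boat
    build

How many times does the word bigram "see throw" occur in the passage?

3

Scanning the 55 overlapping bigram windows for "see throw":
  position 7–8: see throw
  position 13–14: see throw
  position 24–25: see throw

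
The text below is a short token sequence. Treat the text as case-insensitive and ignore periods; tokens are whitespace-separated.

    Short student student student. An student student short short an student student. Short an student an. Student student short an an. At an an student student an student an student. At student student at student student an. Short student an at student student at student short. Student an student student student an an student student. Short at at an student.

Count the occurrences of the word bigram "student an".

8

Scanning the 59 overlapping bigram windows for "student an":
  position 4–5: student an
  position 15–16: student an
  position 26–27: student an
  position 28–29: student an
  position 36–37: student an
  position 39–40: student an
  position 47–48: student an
  position 51–52: student an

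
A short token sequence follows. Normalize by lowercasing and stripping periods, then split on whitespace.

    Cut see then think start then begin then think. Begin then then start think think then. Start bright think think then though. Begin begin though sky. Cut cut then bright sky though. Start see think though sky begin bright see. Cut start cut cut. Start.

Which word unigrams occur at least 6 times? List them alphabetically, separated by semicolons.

cut; start; then; think

Unigram counts meeting the condition (at least 6 times):
  cut: 6
  start: 6
  then: 8
  think: 7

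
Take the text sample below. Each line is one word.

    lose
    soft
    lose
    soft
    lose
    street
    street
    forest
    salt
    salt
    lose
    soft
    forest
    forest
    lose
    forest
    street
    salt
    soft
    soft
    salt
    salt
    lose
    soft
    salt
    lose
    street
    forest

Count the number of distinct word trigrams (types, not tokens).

28 tokens → 26 trigram windows in total.
Repeated trigrams (each contributes count−1 duplicates):
  lose soft lose: 2
  salt lose soft: 2
  salt salt lose: 2
3 duplicate windows → 26 − 3 = 23 distinct.

23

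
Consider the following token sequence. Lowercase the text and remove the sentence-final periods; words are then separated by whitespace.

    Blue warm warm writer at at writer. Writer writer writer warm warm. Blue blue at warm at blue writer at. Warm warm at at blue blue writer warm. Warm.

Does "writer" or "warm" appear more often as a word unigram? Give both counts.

"writer": 7 occurrences
"warm": 9 occurrences

"warm" (9 vs 7)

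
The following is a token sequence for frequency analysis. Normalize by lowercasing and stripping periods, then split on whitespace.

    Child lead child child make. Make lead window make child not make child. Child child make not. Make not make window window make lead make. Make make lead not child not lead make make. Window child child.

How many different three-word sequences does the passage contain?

37 tokens → 35 trigram windows in total.
Repeated trigrams (each contributes count−1 duplicates):
  child child make: 2
  lead make make: 2
  make make lead: 2
  make not make: 2
4 duplicate windows → 35 − 4 = 31 distinct.

31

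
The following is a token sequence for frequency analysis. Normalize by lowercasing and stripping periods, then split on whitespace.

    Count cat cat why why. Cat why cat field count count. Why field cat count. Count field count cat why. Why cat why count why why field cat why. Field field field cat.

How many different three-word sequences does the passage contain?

27

33 tokens → 31 trigram windows in total.
Repeated trigrams (each contributes count−1 duplicates):
  cat why why: 2
  why cat why: 2
  why field cat: 2
  why why cat: 2
4 duplicate windows → 31 − 4 = 27 distinct.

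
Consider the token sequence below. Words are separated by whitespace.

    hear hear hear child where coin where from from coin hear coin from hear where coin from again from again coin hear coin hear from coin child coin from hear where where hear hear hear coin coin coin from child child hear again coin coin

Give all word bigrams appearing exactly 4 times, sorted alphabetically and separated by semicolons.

coin from; hear hear

Bigram counts meeting the condition (exactly 4 times):
  coin from: 4
  hear hear: 4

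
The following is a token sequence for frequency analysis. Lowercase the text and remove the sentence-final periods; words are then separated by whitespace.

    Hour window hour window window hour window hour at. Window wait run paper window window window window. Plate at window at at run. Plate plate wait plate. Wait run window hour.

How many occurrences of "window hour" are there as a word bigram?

4

Scanning the 30 overlapping bigram windows for "window hour":
  position 2–3: window hour
  position 5–6: window hour
  position 7–8: window hour
  position 30–31: window hour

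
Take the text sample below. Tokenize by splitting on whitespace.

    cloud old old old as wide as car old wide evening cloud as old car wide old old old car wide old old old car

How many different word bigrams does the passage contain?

25 tokens → 24 bigram windows in total.
Repeated bigrams (each contributes count−1 duplicates):
  old old: 6
  old car: 3
  car wide: 2
  wide old: 2
9 duplicate windows → 24 − 9 = 15 distinct.

15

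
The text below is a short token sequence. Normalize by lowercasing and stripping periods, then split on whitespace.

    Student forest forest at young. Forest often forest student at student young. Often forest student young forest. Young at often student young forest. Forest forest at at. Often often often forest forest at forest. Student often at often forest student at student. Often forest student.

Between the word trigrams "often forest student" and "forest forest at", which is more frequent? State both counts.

"often forest student": 4 occurrences
"forest forest at": 3 occurrences

"often forest student" (4 vs 3)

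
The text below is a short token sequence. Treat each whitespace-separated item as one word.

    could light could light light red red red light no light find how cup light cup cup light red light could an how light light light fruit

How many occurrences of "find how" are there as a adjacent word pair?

1

Scanning the 26 overlapping bigram windows for "find how":
  position 12–13: find how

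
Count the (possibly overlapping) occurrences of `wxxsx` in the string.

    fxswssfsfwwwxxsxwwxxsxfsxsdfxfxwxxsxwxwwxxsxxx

4

Sliding a length-5 window over the 46 characters (42 positions):
  position 12–16: wxxsx
  position 18–22: wxxsx
  position 32–36: wxxsx
  position 40–44: wxxsx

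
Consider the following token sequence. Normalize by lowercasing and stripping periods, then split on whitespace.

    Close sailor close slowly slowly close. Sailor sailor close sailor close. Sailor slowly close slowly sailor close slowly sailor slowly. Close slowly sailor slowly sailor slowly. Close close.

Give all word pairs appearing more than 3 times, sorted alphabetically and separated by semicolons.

close sailor; close slowly; sailor close; sailor slowly; slowly close; slowly sailor

Bigram counts meeting the condition (more than 3 times):
  close sailor: 4
  close slowly: 4
  sailor close: 4
  sailor slowly: 4
  slowly close: 4
  slowly sailor: 4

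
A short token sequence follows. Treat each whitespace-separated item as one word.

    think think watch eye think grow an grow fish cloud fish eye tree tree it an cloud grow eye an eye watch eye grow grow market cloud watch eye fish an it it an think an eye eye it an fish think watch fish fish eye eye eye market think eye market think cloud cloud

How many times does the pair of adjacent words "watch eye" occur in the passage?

3

Scanning the 54 overlapping bigram windows for "watch eye":
  position 3–4: watch eye
  position 22–23: watch eye
  position 28–29: watch eye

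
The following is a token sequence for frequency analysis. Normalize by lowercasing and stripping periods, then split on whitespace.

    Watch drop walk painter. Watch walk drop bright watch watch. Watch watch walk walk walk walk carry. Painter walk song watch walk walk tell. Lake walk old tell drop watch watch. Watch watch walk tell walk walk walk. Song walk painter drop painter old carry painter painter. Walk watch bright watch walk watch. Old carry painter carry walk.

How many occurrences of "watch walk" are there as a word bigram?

5

Scanning the 57 overlapping bigram windows for "watch walk":
  position 5–6: watch walk
  position 12–13: watch walk
  position 21–22: watch walk
  position 33–34: watch walk
  position 51–52: watch walk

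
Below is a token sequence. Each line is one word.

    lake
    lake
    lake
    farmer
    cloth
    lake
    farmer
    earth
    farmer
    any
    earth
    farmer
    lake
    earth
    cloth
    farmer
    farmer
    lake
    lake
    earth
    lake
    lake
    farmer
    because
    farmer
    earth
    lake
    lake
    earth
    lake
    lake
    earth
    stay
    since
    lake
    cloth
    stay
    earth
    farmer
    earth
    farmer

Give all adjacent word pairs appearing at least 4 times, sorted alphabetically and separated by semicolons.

Bigram counts meeting the condition (at least 4 times):
  earth farmer: 4
  lake earth: 4
  lake lake: 6

earth farmer; lake earth; lake lake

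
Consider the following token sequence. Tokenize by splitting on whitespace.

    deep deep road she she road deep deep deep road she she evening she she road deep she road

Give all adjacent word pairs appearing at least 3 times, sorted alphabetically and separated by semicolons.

Bigram counts meeting the condition (at least 3 times):
  deep deep: 3
  she road: 3
  she she: 3

deep deep; she road; she she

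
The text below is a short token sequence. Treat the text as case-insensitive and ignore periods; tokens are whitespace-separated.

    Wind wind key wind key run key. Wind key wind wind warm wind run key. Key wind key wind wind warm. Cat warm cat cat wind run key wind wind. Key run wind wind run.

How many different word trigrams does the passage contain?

35 tokens → 33 trigram windows in total.
Repeated trigrams (each contributes count−1 duplicates):
  key wind key: 3
  key wind wind: 3
  wind key wind: 3
  run key wind: 2
  wind key run: 2
  wind run key: 2
  wind wind key: 2
  wind wind warm: 2
11 duplicate windows → 33 − 11 = 22 distinct.

22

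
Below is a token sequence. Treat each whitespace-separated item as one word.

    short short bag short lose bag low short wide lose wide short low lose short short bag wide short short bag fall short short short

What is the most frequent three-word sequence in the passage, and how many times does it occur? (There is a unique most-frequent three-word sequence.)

Trigram frequencies (highest first):
  short short bag: 3
  short bag short: 1
  bag short lose: 1
  short lose bag: 1
  lose bag low: 1
  bag low short: 1
  … (15 more, each ≤ 1)

"short short bag", 3 times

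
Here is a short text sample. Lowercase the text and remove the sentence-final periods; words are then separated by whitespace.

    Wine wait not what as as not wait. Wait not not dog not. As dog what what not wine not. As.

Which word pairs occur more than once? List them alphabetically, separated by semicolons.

Bigram counts meeting the condition (more than once):
  not as: 2
  wait not: 2

not as; wait not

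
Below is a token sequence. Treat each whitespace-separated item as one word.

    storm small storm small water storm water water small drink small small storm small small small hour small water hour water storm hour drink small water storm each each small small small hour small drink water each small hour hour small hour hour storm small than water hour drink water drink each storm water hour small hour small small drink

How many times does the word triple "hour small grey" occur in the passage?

Scanning the 58 overlapping trigram windows for "hour small grey":
  (none found)

0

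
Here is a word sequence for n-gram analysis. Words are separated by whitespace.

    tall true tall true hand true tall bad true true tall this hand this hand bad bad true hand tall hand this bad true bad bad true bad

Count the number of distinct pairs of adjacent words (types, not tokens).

16

28 tokens → 27 bigram windows in total.
Repeated bigrams (each contributes count−1 duplicates):
  bad true: 4
  true tall: 3
  bad bad: 2
  hand this: 2
  tall true: 2
  this hand: 2
  true bad: 2
  true hand: 2
11 duplicate windows → 27 − 11 = 16 distinct.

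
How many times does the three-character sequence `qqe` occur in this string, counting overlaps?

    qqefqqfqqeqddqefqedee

Sliding a length-3 window over the 21 characters (19 positions):
  position 1–3: qqe
  position 8–10: qqe

2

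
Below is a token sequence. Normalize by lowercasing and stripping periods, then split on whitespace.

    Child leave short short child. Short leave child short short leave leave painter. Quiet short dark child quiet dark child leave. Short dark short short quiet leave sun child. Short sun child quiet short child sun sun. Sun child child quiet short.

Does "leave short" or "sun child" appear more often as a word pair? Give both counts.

"sun child" (3 vs 2)

"leave short": 2 occurrences
"sun child": 3 occurrences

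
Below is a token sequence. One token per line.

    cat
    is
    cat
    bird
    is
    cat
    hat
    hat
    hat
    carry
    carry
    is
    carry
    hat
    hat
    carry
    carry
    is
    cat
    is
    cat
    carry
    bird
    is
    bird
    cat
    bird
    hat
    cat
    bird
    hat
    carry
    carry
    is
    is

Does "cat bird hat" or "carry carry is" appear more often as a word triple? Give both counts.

"cat bird hat": 2 occurrences
"carry carry is": 3 occurrences

"carry carry is" (3 vs 2)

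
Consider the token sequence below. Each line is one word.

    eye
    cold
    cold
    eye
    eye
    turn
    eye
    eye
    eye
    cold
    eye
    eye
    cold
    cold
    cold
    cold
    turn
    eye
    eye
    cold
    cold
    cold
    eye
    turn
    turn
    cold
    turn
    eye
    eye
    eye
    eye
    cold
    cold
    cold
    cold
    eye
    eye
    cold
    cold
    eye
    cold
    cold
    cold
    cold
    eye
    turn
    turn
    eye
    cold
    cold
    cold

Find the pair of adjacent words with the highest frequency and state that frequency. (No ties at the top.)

"cold cold", 15 times

Bigram frequencies (highest first):
  cold cold: 15
  eye eye: 9
  eye cold: 8
  cold eye: 6
  turn eye: 4
  eye turn: 3
  … (3 more, each ≤ 2)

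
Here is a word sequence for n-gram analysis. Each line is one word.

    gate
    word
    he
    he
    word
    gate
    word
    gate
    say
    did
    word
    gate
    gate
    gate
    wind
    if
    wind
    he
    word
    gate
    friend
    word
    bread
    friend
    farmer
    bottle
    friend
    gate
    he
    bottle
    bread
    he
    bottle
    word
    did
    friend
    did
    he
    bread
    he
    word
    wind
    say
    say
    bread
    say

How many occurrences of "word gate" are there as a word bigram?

Scanning the 45 overlapping bigram windows for "word gate":
  position 5–6: word gate
  position 7–8: word gate
  position 11–12: word gate
  position 19–20: word gate

4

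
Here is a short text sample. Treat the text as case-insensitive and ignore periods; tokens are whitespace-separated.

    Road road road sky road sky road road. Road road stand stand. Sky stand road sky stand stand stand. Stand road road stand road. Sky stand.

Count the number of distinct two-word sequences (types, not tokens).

8

26 tokens → 25 bigram windows in total.
Repeated bigrams (each contributes count−1 duplicates):
  road road: 6
  road sky: 4
  stand stand: 4
  sky stand: 3
  stand road: 3
  road stand: 2
  sky road: 2
17 duplicate windows → 25 − 17 = 8 distinct.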